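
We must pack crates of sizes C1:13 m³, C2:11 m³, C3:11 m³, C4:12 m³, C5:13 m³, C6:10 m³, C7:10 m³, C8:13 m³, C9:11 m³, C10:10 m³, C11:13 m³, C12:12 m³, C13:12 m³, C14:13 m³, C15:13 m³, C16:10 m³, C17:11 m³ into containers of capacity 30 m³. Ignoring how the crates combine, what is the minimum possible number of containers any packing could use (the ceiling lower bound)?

7 containers

Total size = 13 + 11 + 11 + 12 + 13 + 10 + 10 + 13 + 11 + 10 + 13 + 12 + 12 + 13 + 13 + 10 + 11 = 198 m³.
⌈198 / 30⌉ = 7.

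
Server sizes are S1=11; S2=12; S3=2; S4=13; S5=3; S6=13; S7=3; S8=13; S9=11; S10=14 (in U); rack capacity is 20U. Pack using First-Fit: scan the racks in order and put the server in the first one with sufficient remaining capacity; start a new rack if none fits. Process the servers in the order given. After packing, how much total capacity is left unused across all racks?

S1 (11U) → rack 1 (remaining 9U)
S2 (12U) → rack 2 (remaining 8U)
S3 (2U) → rack 1 (remaining 7U)
S4 (13U) → rack 3 (remaining 7U)
S5 (3U) → rack 1 (remaining 4U)
S6 (13U) → rack 4 (remaining 7U)
S7 (3U) → rack 1 (remaining 1U)
S8 (13U) → rack 5 (remaining 7U)
S9 (11U) → rack 6 (remaining 9U)
S10 (14U) → rack 7 (remaining 6U)
7 racks × 20U = 140U; used 95U; unused 45U.

45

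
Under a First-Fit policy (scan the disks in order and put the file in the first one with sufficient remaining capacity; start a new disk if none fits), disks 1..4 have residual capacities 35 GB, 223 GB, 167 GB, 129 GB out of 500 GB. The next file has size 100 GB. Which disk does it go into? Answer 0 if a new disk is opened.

2

Disks with room: disk 2 (223 GB), disk 3 (167 GB), disk 4 (129 GB).
The first with room is disk 2.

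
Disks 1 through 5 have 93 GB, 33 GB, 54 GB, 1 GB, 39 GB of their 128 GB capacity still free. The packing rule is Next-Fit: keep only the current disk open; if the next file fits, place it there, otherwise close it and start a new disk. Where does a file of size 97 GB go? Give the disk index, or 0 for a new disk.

0

Next-Fit only looks at disk 5, which has 39 GB free.
97 GB does not fit, so a new disk is opened.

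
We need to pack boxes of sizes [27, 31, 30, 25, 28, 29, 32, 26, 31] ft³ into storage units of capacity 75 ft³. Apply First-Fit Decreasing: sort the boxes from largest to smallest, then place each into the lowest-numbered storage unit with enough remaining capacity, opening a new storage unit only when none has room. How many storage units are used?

5

Sorted descending: 32, 31, 31, 30, 29, 28, 27, 26, 25.
Put 32 ft³ in storage unit 1; 43 ft³ remain.
Put 31 ft³ in storage unit 1; 12 ft³ remain.
Put 31 ft³ in storage unit 2; 44 ft³ remain.
Put 30 ft³ in storage unit 2; 14 ft³ remain.
Put 29 ft³ in storage unit 3; 46 ft³ remain.
Put 28 ft³ in storage unit 3; 18 ft³ remain.
Put 27 ft³ in storage unit 4; 48 ft³ remain.
Put 26 ft³ in storage unit 4; 22 ft³ remain.
Put 25 ft³ in storage unit 5; 50 ft³ remain.
Final storage units: [32,31] [31,30] [29,28] [27,26] [25].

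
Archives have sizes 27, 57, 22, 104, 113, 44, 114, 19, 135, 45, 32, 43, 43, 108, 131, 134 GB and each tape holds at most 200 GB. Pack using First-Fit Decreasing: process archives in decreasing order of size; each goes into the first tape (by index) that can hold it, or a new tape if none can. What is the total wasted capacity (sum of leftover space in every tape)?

Sorted descending: 135, 134, 131, 114, 113, 108, 104, 57, 45, 44, 43, 43, 32, 27, 22, 19.
Put 135 GB in tape 1; 65 GB remain.
Put 134 GB in tape 2; 66 GB remain.
Put 131 GB in tape 3; 69 GB remain.
Put 114 GB in tape 4; 86 GB remain.
Put 113 GB in tape 5; 87 GB remain.
Put 108 GB in tape 6; 92 GB remain.
Put 104 GB in tape 7; 96 GB remain.
Put 57 GB in tape 1; 8 GB remain.
Put 45 GB in tape 2; 21 GB remain.
Put 44 GB in tape 3; 25 GB remain.
Put 43 GB in tape 4; 43 GB remain.
Put 43 GB in tape 4; 0 GB remain.
Put 32 GB in tape 5; 55 GB remain.
Put 27 GB in tape 5; 28 GB remain.
Put 22 GB in tape 3; 3 GB remain.
Put 19 GB in tape 2; 2 GB remain.
7 tapes × 200 GB = 1400 GB; used 1171 GB; unused 229 GB.

229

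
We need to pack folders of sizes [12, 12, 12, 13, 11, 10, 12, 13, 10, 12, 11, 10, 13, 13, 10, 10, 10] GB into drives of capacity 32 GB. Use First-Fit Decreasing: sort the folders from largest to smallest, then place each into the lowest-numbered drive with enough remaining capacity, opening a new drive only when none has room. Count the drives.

Sorted descending: 13, 13, 13, 13, 12, 12, 12, 12, 12, 11, 11, 10, 10, 10, 10, 10, 10.
drive 1: place 13 GB, 19 GB left
drive 1: place 13 GB, 6 GB left
drive 2: place 13 GB, 19 GB left
drive 2: place 13 GB, 6 GB left
drive 3: place 12 GB, 20 GB left
drive 3: place 12 GB, 8 GB left
drive 4: place 12 GB, 20 GB left
drive 4: place 12 GB, 8 GB left
drive 5: place 12 GB, 20 GB left
drive 5: place 11 GB, 9 GB left
drive 6: place 11 GB, 21 GB left
drive 6: place 10 GB, 11 GB left
drive 6: place 10 GB, 1 GB left
drive 7: place 10 GB, 22 GB left
drive 7: place 10 GB, 12 GB left
drive 7: place 10 GB, 2 GB left
drive 8: place 10 GB, 22 GB left
Final drives: [13,13] [13,13] [12,12] [12,12] [12,11] [11,10,10] [10,10,10] [10].

8 drives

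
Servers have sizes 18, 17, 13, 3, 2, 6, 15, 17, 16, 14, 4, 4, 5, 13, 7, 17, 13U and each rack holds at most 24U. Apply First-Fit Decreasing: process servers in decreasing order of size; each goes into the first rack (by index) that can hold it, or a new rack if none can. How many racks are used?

Sorted descending: 18, 17, 17, 17, 16, 15, 14, 13, 13, 13, 7, 6, 5, 4, 4, 3, 2.
rack 1: place 18U, 6U left
rack 2: place 17U, 7U left
rack 3: place 17U, 7U left
rack 4: place 17U, 7U left
rack 5: place 16U, 8U left
rack 6: place 15U, 9U left
rack 7: place 14U, 10U left
rack 8: place 13U, 11U left
rack 9: place 13U, 11U left
rack 10: place 13U, 11U left
rack 2: place 7U, 0U left
rack 1: place 6U, 0U left
rack 3: place 5U, 2U left
rack 4: place 4U, 3U left
rack 5: place 4U, 4U left
rack 4: place 3U, 0U left
rack 3: place 2U, 0U left

10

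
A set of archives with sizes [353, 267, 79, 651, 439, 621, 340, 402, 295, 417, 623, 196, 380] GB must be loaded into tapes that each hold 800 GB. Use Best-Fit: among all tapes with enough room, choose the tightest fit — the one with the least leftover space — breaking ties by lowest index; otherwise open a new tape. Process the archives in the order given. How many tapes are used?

tape 1: place 353 GB, 447 GB left
tape 1: place 267 GB, 180 GB left
tape 1: place 79 GB, 101 GB left
tape 2: place 651 GB, 149 GB left
tape 3: place 439 GB, 361 GB left
tape 4: place 621 GB, 179 GB left
tape 3: place 340 GB, 21 GB left
tape 5: place 402 GB, 398 GB left
tape 5: place 295 GB, 103 GB left
tape 6: place 417 GB, 383 GB left
tape 7: place 623 GB, 177 GB left
tape 6: place 196 GB, 187 GB left
tape 8: place 380 GB, 420 GB left

8 tapes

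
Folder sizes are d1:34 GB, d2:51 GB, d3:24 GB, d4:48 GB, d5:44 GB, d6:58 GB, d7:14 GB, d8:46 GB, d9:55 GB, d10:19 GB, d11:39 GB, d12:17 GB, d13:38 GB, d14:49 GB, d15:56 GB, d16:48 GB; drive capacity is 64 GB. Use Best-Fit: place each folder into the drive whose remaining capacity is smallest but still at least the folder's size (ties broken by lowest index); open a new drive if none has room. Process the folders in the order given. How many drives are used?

d1 (34 GB) → drive 1 (remaining 30 GB)
d2 (51 GB) → drive 2 (remaining 13 GB)
d3 (24 GB) → drive 1 (remaining 6 GB)
d4 (48 GB) → drive 3 (remaining 16 GB)
d5 (44 GB) → drive 4 (remaining 20 GB)
d6 (58 GB) → drive 5 (remaining 6 GB)
d7 (14 GB) → drive 3 (remaining 2 GB)
d8 (46 GB) → drive 6 (remaining 18 GB)
d9 (55 GB) → drive 7 (remaining 9 GB)
d10 (19 GB) → drive 4 (remaining 1 GB)
d11 (39 GB) → drive 8 (remaining 25 GB)
d12 (17 GB) → drive 6 (remaining 1 GB)
d13 (38 GB) → drive 9 (remaining 26 GB)
d14 (49 GB) → drive 10 (remaining 15 GB)
d15 (56 GB) → drive 11 (remaining 8 GB)
d16 (48 GB) → drive 12 (remaining 16 GB)
Final drives: [34,24] [51] [48,14] [44,19] [58] [46,17] [55] [39] [38] [49] [56] [48].

12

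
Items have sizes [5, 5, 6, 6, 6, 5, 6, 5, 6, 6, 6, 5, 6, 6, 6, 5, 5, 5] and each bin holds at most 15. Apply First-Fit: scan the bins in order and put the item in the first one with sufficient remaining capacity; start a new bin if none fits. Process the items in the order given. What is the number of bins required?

bin 1: place 5, 10 left
bin 1: place 5, 5 left
bin 2: place 6, 9 left
bin 2: place 6, 3 left
bin 3: place 6, 9 left
bin 1: place 5, 0 left
bin 3: place 6, 3 left
bin 4: place 5, 10 left
bin 4: place 6, 4 left
bin 5: place 6, 9 left
bin 5: place 6, 3 left
bin 6: place 5, 10 left
bin 6: place 6, 4 left
bin 7: place 6, 9 left
bin 7: place 6, 3 left
bin 8: place 5, 10 left
bin 8: place 5, 5 left
bin 8: place 5, 0 left

8 bins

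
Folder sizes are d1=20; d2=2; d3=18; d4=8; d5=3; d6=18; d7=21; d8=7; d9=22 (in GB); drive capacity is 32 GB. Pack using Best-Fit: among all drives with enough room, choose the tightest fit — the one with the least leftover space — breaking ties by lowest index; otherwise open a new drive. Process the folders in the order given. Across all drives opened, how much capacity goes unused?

41

d1 (20 GB) → drive 1 (remaining 12 GB)
d2 (2 GB) → drive 1 (remaining 10 GB)
d3 (18 GB) → drive 2 (remaining 14 GB)
d4 (8 GB) → drive 1 (remaining 2 GB)
d5 (3 GB) → drive 2 (remaining 11 GB)
d6 (18 GB) → drive 3 (remaining 14 GB)
d7 (21 GB) → drive 4 (remaining 11 GB)
d8 (7 GB) → drive 2 (remaining 4 GB)
d9 (22 GB) → drive 5 (remaining 10 GB)
5 drives × 32 GB = 160 GB; used 119 GB; unused 41 GB.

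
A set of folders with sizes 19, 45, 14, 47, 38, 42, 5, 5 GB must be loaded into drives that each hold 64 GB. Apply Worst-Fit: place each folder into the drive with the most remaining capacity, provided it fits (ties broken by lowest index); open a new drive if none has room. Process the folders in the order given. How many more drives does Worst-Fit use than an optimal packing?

0

Worst-Fit: [19,45] [14,47] [38,5] [42,5] → 4 drives.
Total size 215 GB; any packing needs at least ⌈215/64⌉ = 4 drives.
So 4 is already optimal.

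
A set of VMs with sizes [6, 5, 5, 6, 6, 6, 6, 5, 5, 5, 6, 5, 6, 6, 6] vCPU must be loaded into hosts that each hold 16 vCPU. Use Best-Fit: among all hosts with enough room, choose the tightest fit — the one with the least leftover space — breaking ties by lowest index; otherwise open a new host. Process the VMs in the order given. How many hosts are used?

7

Put 6 vCPU in host 1; 10 vCPU remain.
Put 5 vCPU in host 1; 5 vCPU remain.
Put 5 vCPU in host 1; 0 vCPU remain.
Put 6 vCPU in host 2; 10 vCPU remain.
Put 6 vCPU in host 2; 4 vCPU remain.
Put 6 vCPU in host 3; 10 vCPU remain.
Put 6 vCPU in host 3; 4 vCPU remain.
Put 5 vCPU in host 4; 11 vCPU remain.
Put 5 vCPU in host 4; 6 vCPU remain.
Put 5 vCPU in host 4; 1 vCPU remain.
Put 6 vCPU in host 5; 10 vCPU remain.
Put 5 vCPU in host 5; 5 vCPU remain.
Put 6 vCPU in host 6; 10 vCPU remain.
Put 6 vCPU in host 6; 4 vCPU remain.
Put 6 vCPU in host 7; 10 vCPU remain.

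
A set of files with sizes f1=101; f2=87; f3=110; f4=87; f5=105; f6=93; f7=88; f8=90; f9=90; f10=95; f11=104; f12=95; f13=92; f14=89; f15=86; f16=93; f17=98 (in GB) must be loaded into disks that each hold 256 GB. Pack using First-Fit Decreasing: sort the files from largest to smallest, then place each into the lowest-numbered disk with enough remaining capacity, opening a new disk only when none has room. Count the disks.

9

Sorted descending: 110, 105, 104, 101, 98, 95, 95, 93, 93, 92, 90, 90, 89, 88, 87, 87, 86.
disk 1: place 110 GB, 146 GB left
disk 1: place 105 GB, 41 GB left
disk 2: place 104 GB, 152 GB left
disk 2: place 101 GB, 51 GB left
disk 3: place 98 GB, 158 GB left
disk 3: place 95 GB, 63 GB left
disk 4: place 95 GB, 161 GB left
disk 4: place 93 GB, 68 GB left
disk 5: place 93 GB, 163 GB left
disk 5: place 92 GB, 71 GB left
disk 6: place 90 GB, 166 GB left
disk 6: place 90 GB, 76 GB left
disk 7: place 89 GB, 167 GB left
disk 7: place 88 GB, 79 GB left
disk 8: place 87 GB, 169 GB left
disk 8: place 87 GB, 82 GB left
disk 9: place 86 GB, 170 GB left
Final disks: [110,105] [104,101] [98,95] [95,93] [93,92] [90,90] [89,88] [87,87] [86].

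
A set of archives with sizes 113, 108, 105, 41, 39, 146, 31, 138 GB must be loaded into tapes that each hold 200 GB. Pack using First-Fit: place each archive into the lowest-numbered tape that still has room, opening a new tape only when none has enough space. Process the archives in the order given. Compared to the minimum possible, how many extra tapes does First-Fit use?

0

First-Fit: [113,41,39] [108,31] [105] [146] [138] → 5 tapes.
5 archives exceed 100 GB (half the capacity), and no two of those can share a tape, so at least 5 tapes are needed.
So 5 is already optimal.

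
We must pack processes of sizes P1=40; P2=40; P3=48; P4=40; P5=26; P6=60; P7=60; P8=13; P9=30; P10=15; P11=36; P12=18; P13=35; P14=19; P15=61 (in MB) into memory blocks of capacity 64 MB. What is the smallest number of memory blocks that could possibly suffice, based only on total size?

Total size = 40 + 40 + 48 + 40 + 26 + 60 + 60 + 13 + 30 + 15 + 36 + 18 + 35 + 19 + 61 = 541 MB.
⌈541 / 64⌉ = 9.

9 memory blocks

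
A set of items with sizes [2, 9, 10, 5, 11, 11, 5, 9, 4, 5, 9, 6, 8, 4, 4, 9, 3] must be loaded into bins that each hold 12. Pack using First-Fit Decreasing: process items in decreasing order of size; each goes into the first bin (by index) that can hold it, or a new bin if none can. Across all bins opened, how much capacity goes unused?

Sorted descending: 11, 11, 10, 9, 9, 9, 9, 8, 6, 5, 5, 5, 4, 4, 4, 3, 2.
11 → bin 1 (remaining 1)
11 → bin 2 (remaining 1)
10 → bin 3 (remaining 2)
9 → bin 4 (remaining 3)
9 → bin 5 (remaining 3)
9 → bin 6 (remaining 3)
9 → bin 7 (remaining 3)
8 → bin 8 (remaining 4)
6 → bin 9 (remaining 6)
5 → bin 9 (remaining 1)
5 → bin 10 (remaining 7)
5 → bin 10 (remaining 2)
4 → bin 8 (remaining 0)
4 → bin 11 (remaining 8)
4 → bin 11 (remaining 4)
3 → bin 4 (remaining 0)
2 → bin 3 (remaining 0)
11 bins × 12 = 132; used 114; unused 18.

18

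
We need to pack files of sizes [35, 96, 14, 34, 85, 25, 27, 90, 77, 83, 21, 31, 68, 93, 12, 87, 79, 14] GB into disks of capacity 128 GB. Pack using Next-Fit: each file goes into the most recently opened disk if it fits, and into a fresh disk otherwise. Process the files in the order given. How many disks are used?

Put 35 GB in disk 1; 93 GB remain.
Put 96 GB in disk 2; 32 GB remain.
Put 14 GB in disk 2; 18 GB remain.
Put 34 GB in disk 3; 94 GB remain.
Put 85 GB in disk 3; 9 GB remain.
Put 25 GB in disk 4; 103 GB remain.
Put 27 GB in disk 4; 76 GB remain.
Put 90 GB in disk 5; 38 GB remain.
Put 77 GB in disk 6; 51 GB remain.
Put 83 GB in disk 7; 45 GB remain.
Put 21 GB in disk 7; 24 GB remain.
Put 31 GB in disk 8; 97 GB remain.
Put 68 GB in disk 8; 29 GB remain.
Put 93 GB in disk 9; 35 GB remain.
Put 12 GB in disk 9; 23 GB remain.
Put 87 GB in disk 10; 41 GB remain.
Put 79 GB in disk 11; 49 GB remain.
Put 14 GB in disk 11; 35 GB remain.

11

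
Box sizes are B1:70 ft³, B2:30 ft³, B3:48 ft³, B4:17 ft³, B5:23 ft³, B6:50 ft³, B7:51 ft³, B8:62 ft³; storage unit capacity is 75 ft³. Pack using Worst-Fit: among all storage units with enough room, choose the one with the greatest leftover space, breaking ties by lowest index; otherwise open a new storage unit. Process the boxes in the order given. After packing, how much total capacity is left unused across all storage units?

99

B1 (70 ft³) → storage unit 1 (remaining 5 ft³)
B2 (30 ft³) → storage unit 2 (remaining 45 ft³)
B3 (48 ft³) → storage unit 3 (remaining 27 ft³)
B4 (17 ft³) → storage unit 2 (remaining 28 ft³)
B5 (23 ft³) → storage unit 2 (remaining 5 ft³)
B6 (50 ft³) → storage unit 4 (remaining 25 ft³)
B7 (51 ft³) → storage unit 5 (remaining 24 ft³)
B8 (62 ft³) → storage unit 6 (remaining 13 ft³)
6 storage units × 75 ft³ = 450 ft³; used 351 ft³; unused 99 ft³.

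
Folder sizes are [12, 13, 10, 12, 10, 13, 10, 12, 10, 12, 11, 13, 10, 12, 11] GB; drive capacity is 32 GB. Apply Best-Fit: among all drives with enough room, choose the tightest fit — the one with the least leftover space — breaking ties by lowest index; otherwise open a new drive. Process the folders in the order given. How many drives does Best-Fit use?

drive 1: place 12 GB, 20 GB left
drive 1: place 13 GB, 7 GB left
drive 2: place 10 GB, 22 GB left
drive 2: place 12 GB, 10 GB left
drive 2: place 10 GB, 0 GB left
drive 3: place 13 GB, 19 GB left
drive 3: place 10 GB, 9 GB left
drive 4: place 12 GB, 20 GB left
drive 4: place 10 GB, 10 GB left
drive 5: place 12 GB, 20 GB left
drive 5: place 11 GB, 9 GB left
drive 6: place 13 GB, 19 GB left
drive 4: place 10 GB, 0 GB left
drive 6: place 12 GB, 7 GB left
drive 7: place 11 GB, 21 GB left
Final drives: [12,13] [10,12,10] [13,10] [12,10,10] [12,11] [13,12] [11].

7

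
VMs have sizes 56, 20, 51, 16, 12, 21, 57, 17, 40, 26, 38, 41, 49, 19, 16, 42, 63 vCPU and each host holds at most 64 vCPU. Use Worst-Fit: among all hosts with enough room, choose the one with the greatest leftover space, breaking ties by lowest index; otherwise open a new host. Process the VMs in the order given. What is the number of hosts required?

11 hosts

Put 56 vCPU in host 1; 8 vCPU remain.
Put 20 vCPU in host 2; 44 vCPU remain.
Put 51 vCPU in host 3; 13 vCPU remain.
Put 16 vCPU in host 2; 28 vCPU remain.
Put 12 vCPU in host 2; 16 vCPU remain.
Put 21 vCPU in host 4; 43 vCPU remain.
Put 57 vCPU in host 5; 7 vCPU remain.
Put 17 vCPU in host 4; 26 vCPU remain.
Put 40 vCPU in host 6; 24 vCPU remain.
Put 26 vCPU in host 4; 0 vCPU remain.
Put 38 vCPU in host 7; 26 vCPU remain.
Put 41 vCPU in host 8; 23 vCPU remain.
Put 49 vCPU in host 9; 15 vCPU remain.
Put 19 vCPU in host 7; 7 vCPU remain.
Put 16 vCPU in host 6; 8 vCPU remain.
Put 42 vCPU in host 10; 22 vCPU remain.
Put 63 vCPU in host 11; 1 vCPU remain.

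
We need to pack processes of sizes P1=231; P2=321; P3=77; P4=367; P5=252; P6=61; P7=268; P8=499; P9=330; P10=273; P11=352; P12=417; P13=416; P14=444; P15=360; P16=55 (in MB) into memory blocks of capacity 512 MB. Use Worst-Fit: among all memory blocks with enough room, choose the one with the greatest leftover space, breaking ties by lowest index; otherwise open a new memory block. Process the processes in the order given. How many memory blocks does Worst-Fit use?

13

P1 (231 MB) → memory block 1 (remaining 281 MB)
P2 (321 MB) → memory block 2 (remaining 191 MB)
P3 (77 MB) → memory block 1 (remaining 204 MB)
P4 (367 MB) → memory block 3 (remaining 145 MB)
P5 (252 MB) → memory block 4 (remaining 260 MB)
P6 (61 MB) → memory block 4 (remaining 199 MB)
P7 (268 MB) → memory block 5 (remaining 244 MB)
P8 (499 MB) → memory block 6 (remaining 13 MB)
P9 (330 MB) → memory block 7 (remaining 182 MB)
P10 (273 MB) → memory block 8 (remaining 239 MB)
P11 (352 MB) → memory block 9 (remaining 160 MB)
P12 (417 MB) → memory block 10 (remaining 95 MB)
P13 (416 MB) → memory block 11 (remaining 96 MB)
P14 (444 MB) → memory block 12 (remaining 68 MB)
P15 (360 MB) → memory block 13 (remaining 152 MB)
P16 (55 MB) → memory block 5 (remaining 189 MB)
Final memory blocks: [231,77] [321] [367] [252,61] [268,55] [499] [330] [273] [352] [417] [416] [444] [360].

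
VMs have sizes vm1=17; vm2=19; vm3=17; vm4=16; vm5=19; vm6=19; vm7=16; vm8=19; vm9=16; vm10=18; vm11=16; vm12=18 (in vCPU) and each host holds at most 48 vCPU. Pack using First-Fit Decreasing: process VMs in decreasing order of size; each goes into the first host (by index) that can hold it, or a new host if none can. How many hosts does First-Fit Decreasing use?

6

Sorted descending: 19, 19, 19, 19, 18, 18, 17, 17, 16, 16, 16, 16.
host 1: place 19 vCPU, 29 vCPU left
host 1: place 19 vCPU, 10 vCPU left
host 2: place 19 vCPU, 29 vCPU left
host 2: place 19 vCPU, 10 vCPU left
host 3: place 18 vCPU, 30 vCPU left
host 3: place 18 vCPU, 12 vCPU left
host 4: place 17 vCPU, 31 vCPU left
host 4: place 17 vCPU, 14 vCPU left
host 5: place 16 vCPU, 32 vCPU left
host 5: place 16 vCPU, 16 vCPU left
host 5: place 16 vCPU, 0 vCPU left
host 6: place 16 vCPU, 32 vCPU left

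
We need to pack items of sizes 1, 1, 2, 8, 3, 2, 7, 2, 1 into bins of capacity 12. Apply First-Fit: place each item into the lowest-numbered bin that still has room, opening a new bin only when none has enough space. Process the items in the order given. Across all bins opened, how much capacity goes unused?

bin 1: place 1, 11 left
bin 1: place 1, 10 left
bin 1: place 2, 8 left
bin 1: place 8, 0 left
bin 2: place 3, 9 left
bin 2: place 2, 7 left
bin 2: place 7, 0 left
bin 3: place 2, 10 left
bin 3: place 1, 9 left
3 bins × 12 = 36; used 27; unused 9.

9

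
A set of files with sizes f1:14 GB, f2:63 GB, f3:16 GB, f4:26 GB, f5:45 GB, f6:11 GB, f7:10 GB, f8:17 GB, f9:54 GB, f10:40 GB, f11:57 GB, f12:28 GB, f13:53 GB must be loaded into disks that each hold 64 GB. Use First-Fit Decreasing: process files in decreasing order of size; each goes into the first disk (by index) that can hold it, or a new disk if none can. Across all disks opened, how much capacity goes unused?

78

Sorted descending: 63, 57, 54, 53, 45, 40, 28, 26, 17, 16, 14, 11, 10.
63 GB → disk 1 (remaining 1 GB)
57 GB → disk 2 (remaining 7 GB)
54 GB → disk 3 (remaining 10 GB)
53 GB → disk 4 (remaining 11 GB)
45 GB → disk 5 (remaining 19 GB)
40 GB → disk 6 (remaining 24 GB)
28 GB → disk 7 (remaining 36 GB)
26 GB → disk 7 (remaining 10 GB)
17 GB → disk 5 (remaining 2 GB)
16 GB → disk 6 (remaining 8 GB)
14 GB → disk 8 (remaining 50 GB)
11 GB → disk 4 (remaining 0 GB)
10 GB → disk 3 (remaining 0 GB)
8 disks × 64 GB = 512 GB; used 434 GB; unused 78 GB.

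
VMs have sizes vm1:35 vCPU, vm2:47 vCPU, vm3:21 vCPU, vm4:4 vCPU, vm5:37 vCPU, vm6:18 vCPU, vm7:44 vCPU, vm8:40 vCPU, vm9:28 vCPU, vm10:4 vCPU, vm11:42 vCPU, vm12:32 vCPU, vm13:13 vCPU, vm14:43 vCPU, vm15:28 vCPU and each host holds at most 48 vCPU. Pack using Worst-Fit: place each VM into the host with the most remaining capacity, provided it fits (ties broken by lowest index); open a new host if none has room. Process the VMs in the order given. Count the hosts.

Put vm1 (35 vCPU) in host 1; 13 vCPU remain.
Put vm2 (47 vCPU) in host 2; 1 vCPU remain.
Put vm3 (21 vCPU) in host 3; 27 vCPU remain.
Put vm4 (4 vCPU) in host 3; 23 vCPU remain.
Put vm5 (37 vCPU) in host 4; 11 vCPU remain.
Put vm6 (18 vCPU) in host 3; 5 vCPU remain.
Put vm7 (44 vCPU) in host 5; 4 vCPU remain.
Put vm8 (40 vCPU) in host 6; 8 vCPU remain.
Put vm9 (28 vCPU) in host 7; 20 vCPU remain.
Put vm10 (4 vCPU) in host 7; 16 vCPU remain.
Put vm11 (42 vCPU) in host 8; 6 vCPU remain.
Put vm12 (32 vCPU) in host 9; 16 vCPU remain.
Put vm13 (13 vCPU) in host 7; 3 vCPU remain.
Put vm14 (43 vCPU) in host 10; 5 vCPU remain.
Put vm15 (28 vCPU) in host 11; 20 vCPU remain.

11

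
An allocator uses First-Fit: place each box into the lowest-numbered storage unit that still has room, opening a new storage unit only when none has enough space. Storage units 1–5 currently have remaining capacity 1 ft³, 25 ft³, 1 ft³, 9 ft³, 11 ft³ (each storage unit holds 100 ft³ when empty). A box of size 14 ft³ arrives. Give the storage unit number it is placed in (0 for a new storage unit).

2

Storage units with room: storage unit 2 (25 ft³).
The first with room is storage unit 2.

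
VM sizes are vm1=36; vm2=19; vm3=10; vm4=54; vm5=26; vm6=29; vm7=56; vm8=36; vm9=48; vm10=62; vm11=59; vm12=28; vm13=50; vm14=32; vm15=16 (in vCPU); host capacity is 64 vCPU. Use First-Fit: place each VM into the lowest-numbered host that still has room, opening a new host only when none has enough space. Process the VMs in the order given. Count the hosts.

vm1 (36 vCPU) → host 1 (remaining 28 vCPU)
vm2 (19 vCPU) → host 1 (remaining 9 vCPU)
vm3 (10 vCPU) → host 2 (remaining 54 vCPU)
vm4 (54 vCPU) → host 2 (remaining 0 vCPU)
vm5 (26 vCPU) → host 3 (remaining 38 vCPU)
vm6 (29 vCPU) → host 3 (remaining 9 vCPU)
vm7 (56 vCPU) → host 4 (remaining 8 vCPU)
vm8 (36 vCPU) → host 5 (remaining 28 vCPU)
vm9 (48 vCPU) → host 6 (remaining 16 vCPU)
vm10 (62 vCPU) → host 7 (remaining 2 vCPU)
vm11 (59 vCPU) → host 8 (remaining 5 vCPU)
vm12 (28 vCPU) → host 5 (remaining 0 vCPU)
vm13 (50 vCPU) → host 9 (remaining 14 vCPU)
vm14 (32 vCPU) → host 10 (remaining 32 vCPU)
vm15 (16 vCPU) → host 6 (remaining 0 vCPU)

10 hosts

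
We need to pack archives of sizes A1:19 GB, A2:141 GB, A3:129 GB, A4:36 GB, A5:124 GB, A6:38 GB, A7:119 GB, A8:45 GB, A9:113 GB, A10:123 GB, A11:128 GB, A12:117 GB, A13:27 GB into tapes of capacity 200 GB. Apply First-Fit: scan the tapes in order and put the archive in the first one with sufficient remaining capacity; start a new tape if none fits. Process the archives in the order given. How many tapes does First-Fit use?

tape 1: place A1 (19 GB), 181 GB left
tape 1: place A2 (141 GB), 40 GB left
tape 2: place A3 (129 GB), 71 GB left
tape 1: place A4 (36 GB), 4 GB left
tape 3: place A5 (124 GB), 76 GB left
tape 2: place A6 (38 GB), 33 GB left
tape 4: place A7 (119 GB), 81 GB left
tape 3: place A8 (45 GB), 31 GB left
tape 5: place A9 (113 GB), 87 GB left
tape 6: place A10 (123 GB), 77 GB left
tape 7: place A11 (128 GB), 72 GB left
tape 8: place A12 (117 GB), 83 GB left
tape 2: place A13 (27 GB), 6 GB left

8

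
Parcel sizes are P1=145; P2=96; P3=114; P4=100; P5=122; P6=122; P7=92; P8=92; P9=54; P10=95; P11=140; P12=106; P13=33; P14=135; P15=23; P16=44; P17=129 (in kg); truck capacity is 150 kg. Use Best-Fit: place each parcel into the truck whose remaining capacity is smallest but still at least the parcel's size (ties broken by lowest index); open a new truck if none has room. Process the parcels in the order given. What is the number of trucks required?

13 trucks

truck 1: place P1 (145 kg), 5 kg left
truck 2: place P2 (96 kg), 54 kg left
truck 3: place P3 (114 kg), 36 kg left
truck 4: place P4 (100 kg), 50 kg left
truck 5: place P5 (122 kg), 28 kg left
truck 6: place P6 (122 kg), 28 kg left
truck 7: place P7 (92 kg), 58 kg left
truck 8: place P8 (92 kg), 58 kg left
truck 2: place P9 (54 kg), 0 kg left
truck 9: place P10 (95 kg), 55 kg left
truck 10: place P11 (140 kg), 10 kg left
truck 11: place P12 (106 kg), 44 kg left
truck 3: place P13 (33 kg), 3 kg left
truck 12: place P14 (135 kg), 15 kg left
truck 5: place P15 (23 kg), 5 kg left
truck 11: place P16 (44 kg), 0 kg left
truck 13: place P17 (129 kg), 21 kg left
Final trucks: [145] [96,54] [114,33] [100] [122,23] [122] [92] [92] [95] [140] [106,44] [135] [129].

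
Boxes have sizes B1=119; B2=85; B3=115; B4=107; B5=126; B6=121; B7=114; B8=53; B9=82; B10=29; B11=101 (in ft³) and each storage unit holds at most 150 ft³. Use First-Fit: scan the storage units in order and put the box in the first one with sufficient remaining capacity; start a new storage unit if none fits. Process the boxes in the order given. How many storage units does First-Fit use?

9 storage units

storage unit 1: place B1 (119 ft³), 31 ft³ left
storage unit 2: place B2 (85 ft³), 65 ft³ left
storage unit 3: place B3 (115 ft³), 35 ft³ left
storage unit 4: place B4 (107 ft³), 43 ft³ left
storage unit 5: place B5 (126 ft³), 24 ft³ left
storage unit 6: place B6 (121 ft³), 29 ft³ left
storage unit 7: place B7 (114 ft³), 36 ft³ left
storage unit 2: place B8 (53 ft³), 12 ft³ left
storage unit 8: place B9 (82 ft³), 68 ft³ left
storage unit 1: place B10 (29 ft³), 2 ft³ left
storage unit 9: place B11 (101 ft³), 49 ft³ left
Final storage units: [119,29] [85,53] [115] [107] [126] [121] [114] [82] [101].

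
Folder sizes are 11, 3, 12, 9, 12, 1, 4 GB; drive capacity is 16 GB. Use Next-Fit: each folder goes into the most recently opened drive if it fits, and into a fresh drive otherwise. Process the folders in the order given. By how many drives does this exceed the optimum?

1

Next-Fit: [11,3] [12] [9] [12,1] [4] → 5 drives.
Total size 52 GB; any packing needs at least ⌈52/16⌉ = 4 drives.
An optimal packing achieves that bound: [12,4] [12,3,1] [11] [9] → 4 drives.
Excess: 5 − 4 = 1.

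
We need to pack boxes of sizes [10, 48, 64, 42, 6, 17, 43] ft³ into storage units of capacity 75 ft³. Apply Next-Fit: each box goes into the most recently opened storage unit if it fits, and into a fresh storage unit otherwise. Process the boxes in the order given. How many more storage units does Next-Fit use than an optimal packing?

0

Next-Fit: [10,48] [64] [42,6,17] [43] → 4 storage units.
Total size 230 ft³; any packing needs at least ⌈230/75⌉ = 4 storage units.
So 4 is already optimal.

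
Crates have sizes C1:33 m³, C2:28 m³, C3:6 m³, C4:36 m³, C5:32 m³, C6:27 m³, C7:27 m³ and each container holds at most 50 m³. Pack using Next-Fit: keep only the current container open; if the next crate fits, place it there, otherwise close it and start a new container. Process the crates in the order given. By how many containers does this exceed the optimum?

0

Next-Fit: [33] [28,6] [36] [32] [27] [27] → 6 containers.
6 crates exceed 25 m³ (half the capacity), and no two of those can share a container, so at least 6 containers are needed.
So 6 is already optimal.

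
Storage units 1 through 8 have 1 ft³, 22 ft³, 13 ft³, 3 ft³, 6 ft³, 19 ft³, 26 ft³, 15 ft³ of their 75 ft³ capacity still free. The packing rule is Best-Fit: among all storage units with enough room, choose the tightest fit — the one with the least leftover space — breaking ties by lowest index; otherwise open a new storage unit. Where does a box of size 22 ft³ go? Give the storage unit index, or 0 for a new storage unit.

2

Storage units with room: storage unit 2 (22 ft³), storage unit 7 (26 ft³).
Tightest fit is storage unit 2 with 22 ft³ free.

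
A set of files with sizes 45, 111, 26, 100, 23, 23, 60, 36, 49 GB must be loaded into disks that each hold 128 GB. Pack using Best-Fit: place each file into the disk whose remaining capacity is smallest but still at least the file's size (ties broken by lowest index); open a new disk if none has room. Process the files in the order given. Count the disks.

5

disk 1: place 45 GB, 83 GB left
disk 2: place 111 GB, 17 GB left
disk 1: place 26 GB, 57 GB left
disk 3: place 100 GB, 28 GB left
disk 3: place 23 GB, 5 GB left
disk 1: place 23 GB, 34 GB left
disk 4: place 60 GB, 68 GB left
disk 4: place 36 GB, 32 GB left
disk 5: place 49 GB, 79 GB left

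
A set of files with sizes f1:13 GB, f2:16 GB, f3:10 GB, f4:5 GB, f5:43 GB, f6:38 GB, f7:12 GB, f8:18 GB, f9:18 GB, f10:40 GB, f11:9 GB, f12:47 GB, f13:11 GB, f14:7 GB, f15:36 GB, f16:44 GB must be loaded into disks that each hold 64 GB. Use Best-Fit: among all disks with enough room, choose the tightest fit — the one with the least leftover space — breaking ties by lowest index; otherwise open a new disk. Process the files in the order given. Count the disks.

7

Put f1 (13 GB) in disk 1; 51 GB remain.
Put f2 (16 GB) in disk 1; 35 GB remain.
Put f3 (10 GB) in disk 1; 25 GB remain.
Put f4 (5 GB) in disk 1; 20 GB remain.
Put f5 (43 GB) in disk 2; 21 GB remain.
Put f6 (38 GB) in disk 3; 26 GB remain.
Put f7 (12 GB) in disk 1; 8 GB remain.
Put f8 (18 GB) in disk 2; 3 GB remain.
Put f9 (18 GB) in disk 3; 8 GB remain.
Put f10 (40 GB) in disk 4; 24 GB remain.
Put f11 (9 GB) in disk 4; 15 GB remain.
Put f12 (47 GB) in disk 5; 17 GB remain.
Put f13 (11 GB) in disk 4; 4 GB remain.
Put f14 (7 GB) in disk 1; 1 GB remain.
Put f15 (36 GB) in disk 6; 28 GB remain.
Put f16 (44 GB) in disk 7; 20 GB remain.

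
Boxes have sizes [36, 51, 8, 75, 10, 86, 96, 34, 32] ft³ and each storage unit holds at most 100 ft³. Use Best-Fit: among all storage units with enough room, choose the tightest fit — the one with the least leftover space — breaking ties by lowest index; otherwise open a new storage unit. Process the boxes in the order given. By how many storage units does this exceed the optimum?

0

Best-Fit: [36,51,8] [75,10] [86] [96] [34,32] → 5 storage units.
Total size 428 ft³; any packing needs at least ⌈428/100⌉ = 5 storage units.
So 5 is already optimal.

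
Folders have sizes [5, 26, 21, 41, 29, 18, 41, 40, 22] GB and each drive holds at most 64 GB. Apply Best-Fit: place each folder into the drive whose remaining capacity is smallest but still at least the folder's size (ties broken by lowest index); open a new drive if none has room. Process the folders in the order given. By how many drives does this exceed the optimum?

1

Best-Fit: [5,26,21] [41,18] [29] [41,22] [40] → 5 drives.
Total size 243 GB; any packing needs at least ⌈243/64⌉ = 4 drives.
An optimal packing achieves that bound: [41,22] [41,21] [40,18,5] [29,26] → 4 drives.
Excess: 5 − 4 = 1.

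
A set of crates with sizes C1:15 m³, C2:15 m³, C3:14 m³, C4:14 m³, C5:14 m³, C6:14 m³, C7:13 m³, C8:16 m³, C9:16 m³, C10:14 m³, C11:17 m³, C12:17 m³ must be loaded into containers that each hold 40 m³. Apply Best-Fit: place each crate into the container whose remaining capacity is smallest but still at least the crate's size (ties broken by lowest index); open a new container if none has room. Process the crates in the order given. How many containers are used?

Put C1 (15 m³) in container 1; 25 m³ remain.
Put C2 (15 m³) in container 1; 10 m³ remain.
Put C3 (14 m³) in container 2; 26 m³ remain.
Put C4 (14 m³) in container 2; 12 m³ remain.
Put C5 (14 m³) in container 3; 26 m³ remain.
Put C6 (14 m³) in container 3; 12 m³ remain.
Put C7 (13 m³) in container 4; 27 m³ remain.
Put C8 (16 m³) in container 4; 11 m³ remain.
Put C9 (16 m³) in container 5; 24 m³ remain.
Put C10 (14 m³) in container 5; 10 m³ remain.
Put C11 (17 m³) in container 6; 23 m³ remain.
Put C12 (17 m³) in container 6; 6 m³ remain.

6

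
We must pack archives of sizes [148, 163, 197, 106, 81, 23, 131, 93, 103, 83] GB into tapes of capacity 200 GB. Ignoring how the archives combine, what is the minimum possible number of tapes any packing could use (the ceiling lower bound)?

6

Total size = 148 + 163 + 197 + 106 + 81 + 23 + 131 + 93 + 103 + 83 = 1128 GB.
⌈1128 / 200⌉ = 6.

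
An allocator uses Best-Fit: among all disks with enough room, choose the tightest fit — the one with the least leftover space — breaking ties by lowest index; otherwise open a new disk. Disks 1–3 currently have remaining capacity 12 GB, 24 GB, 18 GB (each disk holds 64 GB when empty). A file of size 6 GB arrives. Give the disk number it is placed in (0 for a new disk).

1

Disks with room: disk 1 (12 GB), disk 2 (24 GB), disk 3 (18 GB).
Tightest fit is disk 1 with 12 GB free.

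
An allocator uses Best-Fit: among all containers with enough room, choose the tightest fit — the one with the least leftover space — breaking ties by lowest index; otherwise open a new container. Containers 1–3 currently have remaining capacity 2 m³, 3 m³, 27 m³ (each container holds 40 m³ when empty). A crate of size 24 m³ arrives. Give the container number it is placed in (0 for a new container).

3

Containers with room: container 3 (27 m³).
Tightest fit is container 3 with 27 m³ free.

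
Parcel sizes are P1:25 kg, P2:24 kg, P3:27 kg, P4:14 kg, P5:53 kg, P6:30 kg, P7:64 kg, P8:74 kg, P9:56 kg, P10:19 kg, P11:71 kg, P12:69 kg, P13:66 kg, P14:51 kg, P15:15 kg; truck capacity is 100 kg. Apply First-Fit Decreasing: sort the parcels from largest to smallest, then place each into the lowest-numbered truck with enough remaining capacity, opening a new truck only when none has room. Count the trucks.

Sorted descending: 74, 71, 69, 66, 64, 56, 53, 51, 30, 27, 25, 24, 19, 15, 14.
74 kg → truck 1 (remaining 26 kg)
71 kg → truck 2 (remaining 29 kg)
69 kg → truck 3 (remaining 31 kg)
66 kg → truck 4 (remaining 34 kg)
64 kg → truck 5 (remaining 36 kg)
56 kg → truck 6 (remaining 44 kg)
53 kg → truck 7 (remaining 47 kg)
51 kg → truck 8 (remaining 49 kg)
30 kg → truck 3 (remaining 1 kg)
27 kg → truck 2 (remaining 2 kg)
25 kg → truck 1 (remaining 1 kg)
24 kg → truck 4 (remaining 10 kg)
19 kg → truck 5 (remaining 17 kg)
15 kg → truck 5 (remaining 2 kg)
14 kg → truck 6 (remaining 30 kg)

8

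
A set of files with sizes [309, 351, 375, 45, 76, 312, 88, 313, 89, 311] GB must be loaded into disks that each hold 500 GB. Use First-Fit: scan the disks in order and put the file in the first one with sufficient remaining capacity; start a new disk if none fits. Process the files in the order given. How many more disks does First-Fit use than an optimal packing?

First-Fit: [309,45,76] [351,88] [375,89] [312] [313] [311] → 6 disks.
6 files exceed 250 GB (half the capacity), and no two of those can share a disk, so at least 6 disks are needed.
So 6 is already optimal.

0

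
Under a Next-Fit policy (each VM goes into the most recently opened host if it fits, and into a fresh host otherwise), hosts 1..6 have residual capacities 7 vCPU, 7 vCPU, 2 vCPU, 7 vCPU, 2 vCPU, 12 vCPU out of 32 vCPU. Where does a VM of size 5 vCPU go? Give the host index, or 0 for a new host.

6

Next-Fit only looks at host 6, which has 12 vCPU free.
5 vCPU fits there.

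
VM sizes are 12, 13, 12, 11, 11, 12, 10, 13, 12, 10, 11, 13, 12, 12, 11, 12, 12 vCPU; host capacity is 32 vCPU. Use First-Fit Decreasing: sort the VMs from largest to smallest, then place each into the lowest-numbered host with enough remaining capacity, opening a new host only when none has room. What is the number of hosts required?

8 hosts

Sorted descending: 13, 13, 13, 12, 12, 12, 12, 12, 12, 12, 12, 11, 11, 11, 11, 10, 10.
host 1: place 13 vCPU, 19 vCPU left
host 1: place 13 vCPU, 6 vCPU left
host 2: place 13 vCPU, 19 vCPU left
host 2: place 12 vCPU, 7 vCPU left
host 3: place 12 vCPU, 20 vCPU left
host 3: place 12 vCPU, 8 vCPU left
host 4: place 12 vCPU, 20 vCPU left
host 4: place 12 vCPU, 8 vCPU left
host 5: place 12 vCPU, 20 vCPU left
host 5: place 12 vCPU, 8 vCPU left
host 6: place 12 vCPU, 20 vCPU left
host 6: place 11 vCPU, 9 vCPU left
host 7: place 11 vCPU, 21 vCPU left
host 7: place 11 vCPU, 10 vCPU left
host 8: place 11 vCPU, 21 vCPU left
host 7: place 10 vCPU, 0 vCPU left
host 8: place 10 vCPU, 11 vCPU left
Final hosts: [13,13] [13,12] [12,12] [12,12] [12,12] [12,11] [11,11,10] [11,10].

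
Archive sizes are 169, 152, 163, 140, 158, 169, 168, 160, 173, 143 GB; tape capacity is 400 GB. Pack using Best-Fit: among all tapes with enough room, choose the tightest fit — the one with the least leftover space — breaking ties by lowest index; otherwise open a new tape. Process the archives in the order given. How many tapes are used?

169 GB → tape 1 (remaining 231 GB)
152 GB → tape 1 (remaining 79 GB)
163 GB → tape 2 (remaining 237 GB)
140 GB → tape 2 (remaining 97 GB)
158 GB → tape 3 (remaining 242 GB)
169 GB → tape 3 (remaining 73 GB)
168 GB → tape 4 (remaining 232 GB)
160 GB → tape 4 (remaining 72 GB)
173 GB → tape 5 (remaining 227 GB)
143 GB → tape 5 (remaining 84 GB)
Final tapes: [169,152] [163,140] [158,169] [168,160] [173,143].

5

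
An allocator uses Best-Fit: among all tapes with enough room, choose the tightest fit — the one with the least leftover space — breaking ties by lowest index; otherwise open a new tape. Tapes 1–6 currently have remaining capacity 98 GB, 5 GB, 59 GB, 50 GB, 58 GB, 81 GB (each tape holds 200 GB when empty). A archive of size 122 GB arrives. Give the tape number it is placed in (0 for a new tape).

No tape has ≥ 122 GB free, so a new tape is opened.

0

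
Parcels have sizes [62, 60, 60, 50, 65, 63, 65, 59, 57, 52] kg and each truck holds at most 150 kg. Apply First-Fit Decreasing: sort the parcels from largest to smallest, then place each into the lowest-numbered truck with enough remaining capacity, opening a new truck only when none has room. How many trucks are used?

Sorted descending: 65, 65, 63, 62, 60, 60, 59, 57, 52, 50.
truck 1: place 65 kg, 85 kg left
truck 1: place 65 kg, 20 kg left
truck 2: place 63 kg, 87 kg left
truck 2: place 62 kg, 25 kg left
truck 3: place 60 kg, 90 kg left
truck 3: place 60 kg, 30 kg left
truck 4: place 59 kg, 91 kg left
truck 4: place 57 kg, 34 kg left
truck 5: place 52 kg, 98 kg left
truck 5: place 50 kg, 48 kg left
Final trucks: [65,65] [63,62] [60,60] [59,57] [52,50].

5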